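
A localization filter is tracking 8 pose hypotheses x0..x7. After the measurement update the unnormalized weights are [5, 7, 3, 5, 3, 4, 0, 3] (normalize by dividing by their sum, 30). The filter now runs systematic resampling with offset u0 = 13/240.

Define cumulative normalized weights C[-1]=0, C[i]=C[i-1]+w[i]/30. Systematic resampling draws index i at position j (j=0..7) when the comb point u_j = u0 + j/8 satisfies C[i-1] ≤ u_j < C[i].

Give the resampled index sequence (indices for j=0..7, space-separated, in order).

C = [1/6, 2/5, 1/2, 2/3, 23/30, 9/10, 9/10, 1]
j=0: u_0=13/240 ∈ [0, 1/6) → index 0
j=1: u_1=43/240 ∈ [1/6, 2/5) → index 1
j=2: u_2=73/240 ∈ [1/6, 2/5) → index 1
j=3: u_3=103/240 ∈ [2/5, 1/2) → index 2
j=4: u_4=133/240 ∈ [1/2, 2/3) → index 3
j=5: u_5=163/240 ∈ [2/3, 23/30) → index 4
j=6: u_6=193/240 ∈ [23/30, 9/10) → index 5
j=7: u_7=223/240 ∈ [9/10, 1) → index 7

0 1 1 2 3 4 5 7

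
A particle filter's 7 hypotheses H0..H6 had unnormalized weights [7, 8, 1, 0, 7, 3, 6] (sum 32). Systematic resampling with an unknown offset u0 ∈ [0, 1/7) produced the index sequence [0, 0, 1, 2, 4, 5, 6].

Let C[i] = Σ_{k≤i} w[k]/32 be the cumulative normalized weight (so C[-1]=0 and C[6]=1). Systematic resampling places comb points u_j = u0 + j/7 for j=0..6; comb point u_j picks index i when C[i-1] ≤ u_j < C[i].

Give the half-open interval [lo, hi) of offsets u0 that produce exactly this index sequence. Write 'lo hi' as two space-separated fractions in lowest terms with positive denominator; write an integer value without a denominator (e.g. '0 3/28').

C = [7/32, 15/32, 1/2, 1/2, 23/32, 13/16, 1]
j=0 picked index 0: u0 ∈ [0, 7/32)
j=1 picked index 0: u0 ∈ [-1/7, 17/224)
j=2 picked index 1: u0 ∈ [-15/224, 41/224)
j=3 picked index 2: u0 ∈ [9/224, 1/14)
j=4 picked index 4: u0 ∈ [-1/14, 33/224)
j=5 picked index 5: u0 ∈ [1/224, 11/112)
j=6 picked index 6: u0 ∈ [-5/112, 1/7)
intersection: [9/224, 1/14)

9/224 1/14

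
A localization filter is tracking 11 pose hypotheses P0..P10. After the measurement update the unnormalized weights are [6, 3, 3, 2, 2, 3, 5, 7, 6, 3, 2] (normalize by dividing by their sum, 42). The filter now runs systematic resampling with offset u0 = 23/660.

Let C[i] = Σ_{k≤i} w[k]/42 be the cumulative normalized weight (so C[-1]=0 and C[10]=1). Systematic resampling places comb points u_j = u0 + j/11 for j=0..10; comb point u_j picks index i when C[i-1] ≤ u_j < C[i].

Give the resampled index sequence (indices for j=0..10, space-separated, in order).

0 0 2 3 5 6 7 7 8 8 9

C = [1/7, 3/14, 2/7, 1/3, 8/21, 19/42, 4/7, 31/42, 37/42, 20/21, 1]
j=0: u_0=23/660 ∈ [0, 1/7) → index 0
j=1: u_1=83/660 ∈ [0, 1/7) → index 0
j=2: u_2=13/60 ∈ [3/14, 2/7) → index 2
j=3: u_3=203/660 ∈ [2/7, 1/3) → index 3
j=4: u_4=263/660 ∈ [8/21, 19/42) → index 5
j=5: u_5=323/660 ∈ [19/42, 4/7) → index 6
j=6: u_6=383/660 ∈ [4/7, 31/42) → index 7
j=7: u_7=443/660 ∈ [4/7, 31/42) → index 7
j=8: u_8=503/660 ∈ [31/42, 37/42) → index 8
j=9: u_9=563/660 ∈ [31/42, 37/42) → index 8
j=10: u_10=623/660 ∈ [37/42, 20/21) → index 9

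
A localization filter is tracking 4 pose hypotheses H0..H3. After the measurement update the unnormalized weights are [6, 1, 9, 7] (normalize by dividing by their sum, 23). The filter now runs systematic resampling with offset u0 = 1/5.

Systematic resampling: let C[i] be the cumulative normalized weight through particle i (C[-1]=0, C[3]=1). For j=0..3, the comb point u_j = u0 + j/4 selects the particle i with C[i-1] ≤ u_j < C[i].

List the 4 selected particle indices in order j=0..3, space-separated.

C = [6/23, 7/23, 16/23, 1]
j=0: u_0=1/5 ∈ [0, 6/23) → index 0
j=1: u_1=9/20 ∈ [7/23, 16/23) → index 2
j=2: u_2=7/10 ∈ [16/23, 1) → index 3
j=3: u_3=19/20 ∈ [16/23, 1) → index 3

0 2 3 3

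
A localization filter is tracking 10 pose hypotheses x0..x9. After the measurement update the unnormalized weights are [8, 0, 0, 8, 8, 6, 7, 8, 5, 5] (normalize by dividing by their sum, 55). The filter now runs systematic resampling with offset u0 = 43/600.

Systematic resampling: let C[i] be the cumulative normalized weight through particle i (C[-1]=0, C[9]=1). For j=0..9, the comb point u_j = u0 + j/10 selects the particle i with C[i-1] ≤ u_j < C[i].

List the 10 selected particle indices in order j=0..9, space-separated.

C = [8/55, 8/55, 8/55, 16/55, 24/55, 6/11, 37/55, 9/11, 10/11, 1]
j=0: u_0=43/600 ∈ [0, 8/55) → index 0
j=1: u_1=103/600 ∈ [8/55, 16/55) → index 3
j=2: u_2=163/600 ∈ [8/55, 16/55) → index 3
j=3: u_3=223/600 ∈ [16/55, 24/55) → index 4
j=4: u_4=283/600 ∈ [24/55, 6/11) → index 5
j=5: u_5=343/600 ∈ [6/11, 37/55) → index 6
j=6: u_6=403/600 ∈ [6/11, 37/55) → index 6
j=7: u_7=463/600 ∈ [37/55, 9/11) → index 7
j=8: u_8=523/600 ∈ [9/11, 10/11) → index 8
j=9: u_9=583/600 ∈ [10/11, 1) → index 9

0 3 3 4 5 6 6 7 8 9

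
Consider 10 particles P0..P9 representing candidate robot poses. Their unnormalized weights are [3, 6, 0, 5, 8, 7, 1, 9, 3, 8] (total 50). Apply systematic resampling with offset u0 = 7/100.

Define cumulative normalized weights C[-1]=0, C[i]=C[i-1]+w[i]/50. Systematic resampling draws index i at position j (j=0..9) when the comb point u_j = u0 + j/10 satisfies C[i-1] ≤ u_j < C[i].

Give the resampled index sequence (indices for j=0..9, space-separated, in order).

1 1 3 4 5 5 7 7 9 9

C = [3/50, 9/50, 9/50, 7/25, 11/25, 29/50, 3/5, 39/50, 21/25, 1]
j=0: u_0=7/100 ∈ [3/50, 9/50) → index 1
j=1: u_1=17/100 ∈ [3/50, 9/50) → index 1
j=2: u_2=27/100 ∈ [9/50, 7/25) → index 3
j=3: u_3=37/100 ∈ [7/25, 11/25) → index 4
j=4: u_4=47/100 ∈ [11/25, 29/50) → index 5
j=5: u_5=57/100 ∈ [11/25, 29/50) → index 5
j=6: u_6=67/100 ∈ [3/5, 39/50) → index 7
j=7: u_7=77/100 ∈ [3/5, 39/50) → index 7
j=8: u_8=87/100 ∈ [21/25, 1) → index 9
j=9: u_9=97/100 ∈ [21/25, 1) → index 9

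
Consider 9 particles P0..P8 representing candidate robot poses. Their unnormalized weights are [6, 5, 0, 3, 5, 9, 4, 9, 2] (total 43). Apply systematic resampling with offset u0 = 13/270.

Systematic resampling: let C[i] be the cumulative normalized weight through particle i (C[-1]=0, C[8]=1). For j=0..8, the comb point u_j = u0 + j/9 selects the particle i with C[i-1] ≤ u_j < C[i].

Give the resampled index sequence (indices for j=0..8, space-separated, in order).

C = [6/43, 11/43, 11/43, 14/43, 19/43, 28/43, 32/43, 41/43, 1]
j=0: u_0=13/270 ∈ [0, 6/43) → index 0
j=1: u_1=43/270 ∈ [6/43, 11/43) → index 1
j=2: u_2=73/270 ∈ [11/43, 14/43) → index 3
j=3: u_3=103/270 ∈ [14/43, 19/43) → index 4
j=4: u_4=133/270 ∈ [19/43, 28/43) → index 5
j=5: u_5=163/270 ∈ [19/43, 28/43) → index 5
j=6: u_6=193/270 ∈ [28/43, 32/43) → index 6
j=7: u_7=223/270 ∈ [32/43, 41/43) → index 7
j=8: u_8=253/270 ∈ [32/43, 41/43) → index 7

0 1 3 4 5 5 6 7 7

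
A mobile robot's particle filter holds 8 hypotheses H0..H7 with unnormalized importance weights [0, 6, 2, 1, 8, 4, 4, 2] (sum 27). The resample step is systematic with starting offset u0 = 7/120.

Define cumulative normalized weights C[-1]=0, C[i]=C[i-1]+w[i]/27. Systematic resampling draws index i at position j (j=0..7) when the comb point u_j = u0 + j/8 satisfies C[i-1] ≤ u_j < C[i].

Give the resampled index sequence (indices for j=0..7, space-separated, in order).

C = [0, 2/9, 8/27, 1/3, 17/27, 7/9, 25/27, 1]
j=0: u_0=7/120 ∈ [0, 2/9) → index 1
j=1: u_1=11/60 ∈ [0, 2/9) → index 1
j=2: u_2=37/120 ∈ [8/27, 1/3) → index 3
j=3: u_3=13/30 ∈ [1/3, 17/27) → index 4
j=4: u_4=67/120 ∈ [1/3, 17/27) → index 4
j=5: u_5=41/60 ∈ [17/27, 7/9) → index 5
j=6: u_6=97/120 ∈ [7/9, 25/27) → index 6
j=7: u_7=14/15 ∈ [25/27, 1) → index 7

1 1 3 4 4 5 6 7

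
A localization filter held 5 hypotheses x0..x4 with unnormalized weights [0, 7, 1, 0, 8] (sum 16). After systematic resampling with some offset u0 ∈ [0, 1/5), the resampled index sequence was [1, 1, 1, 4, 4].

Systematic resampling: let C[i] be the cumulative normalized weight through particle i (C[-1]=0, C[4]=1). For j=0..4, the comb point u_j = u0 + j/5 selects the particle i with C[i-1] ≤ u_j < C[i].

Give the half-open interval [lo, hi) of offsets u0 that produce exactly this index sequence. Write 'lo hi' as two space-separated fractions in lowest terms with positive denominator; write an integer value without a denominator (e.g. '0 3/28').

C = [0, 7/16, 1/2, 1/2, 1]
j=0 picked index 1: u0 ∈ [0, 7/16)
j=1 picked index 1: u0 ∈ [-1/5, 19/80)
j=2 picked index 1: u0 ∈ [-2/5, 3/80)
j=3 picked index 4: u0 ∈ [-1/10, 2/5)
j=4 picked index 4: u0 ∈ [-3/10, 1/5)
intersection: [0, 3/80)

0 3/80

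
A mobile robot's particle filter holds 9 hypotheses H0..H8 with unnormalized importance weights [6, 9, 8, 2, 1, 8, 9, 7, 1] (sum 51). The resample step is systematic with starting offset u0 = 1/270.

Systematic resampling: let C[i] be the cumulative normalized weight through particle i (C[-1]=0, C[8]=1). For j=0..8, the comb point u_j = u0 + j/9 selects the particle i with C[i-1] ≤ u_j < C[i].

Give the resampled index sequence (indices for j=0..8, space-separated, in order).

C = [2/17, 5/17, 23/51, 25/51, 26/51, 2/3, 43/51, 50/51, 1]
j=0: u_0=1/270 ∈ [0, 2/17) → index 0
j=1: u_1=31/270 ∈ [0, 2/17) → index 0
j=2: u_2=61/270 ∈ [2/17, 5/17) → index 1
j=3: u_3=91/270 ∈ [5/17, 23/51) → index 2
j=4: u_4=121/270 ∈ [5/17, 23/51) → index 2
j=5: u_5=151/270 ∈ [26/51, 2/3) → index 5
j=6: u_6=181/270 ∈ [2/3, 43/51) → index 6
j=7: u_7=211/270 ∈ [2/3, 43/51) → index 6
j=8: u_8=241/270 ∈ [43/51, 50/51) → index 7

0 0 1 2 2 5 6 6 7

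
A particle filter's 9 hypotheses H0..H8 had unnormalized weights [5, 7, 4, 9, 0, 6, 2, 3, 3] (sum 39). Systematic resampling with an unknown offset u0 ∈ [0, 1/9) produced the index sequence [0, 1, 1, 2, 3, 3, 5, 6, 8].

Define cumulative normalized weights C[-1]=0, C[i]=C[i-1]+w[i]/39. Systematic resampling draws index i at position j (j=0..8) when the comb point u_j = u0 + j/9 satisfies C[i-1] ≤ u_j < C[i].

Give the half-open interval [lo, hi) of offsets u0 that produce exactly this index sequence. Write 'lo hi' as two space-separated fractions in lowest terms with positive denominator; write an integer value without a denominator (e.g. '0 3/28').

4/117 8/117

C = [5/39, 4/13, 16/39, 25/39, 25/39, 31/39, 11/13, 12/13, 1]
j=0 picked index 0: u0 ∈ [0, 5/39)
j=1 picked index 1: u0 ∈ [2/117, 23/117)
j=2 picked index 1: u0 ∈ [-11/117, 10/117)
j=3 picked index 2: u0 ∈ [-1/39, 1/13)
j=4 picked index 3: u0 ∈ [-4/117, 23/117)
j=5 picked index 3: u0 ∈ [-17/117, 10/117)
j=6 picked index 5: u0 ∈ [-1/39, 5/39)
j=7 picked index 6: u0 ∈ [2/117, 8/117)
j=8 picked index 8: u0 ∈ [4/117, 1/9)
intersection: [4/117, 8/117)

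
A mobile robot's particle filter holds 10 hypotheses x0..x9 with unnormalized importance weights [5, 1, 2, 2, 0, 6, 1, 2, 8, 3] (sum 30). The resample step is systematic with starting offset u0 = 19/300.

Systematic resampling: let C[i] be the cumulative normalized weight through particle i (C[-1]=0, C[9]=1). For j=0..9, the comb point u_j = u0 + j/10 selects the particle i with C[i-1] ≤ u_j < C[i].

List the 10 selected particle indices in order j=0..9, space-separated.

0 0 2 5 5 6 8 8 8 9

C = [1/6, 1/5, 4/15, 1/3, 1/3, 8/15, 17/30, 19/30, 9/10, 1]
j=0: u_0=19/300 ∈ [0, 1/6) → index 0
j=1: u_1=49/300 ∈ [0, 1/6) → index 0
j=2: u_2=79/300 ∈ [1/5, 4/15) → index 2
j=3: u_3=109/300 ∈ [1/3, 8/15) → index 5
j=4: u_4=139/300 ∈ [1/3, 8/15) → index 5
j=5: u_5=169/300 ∈ [8/15, 17/30) → index 6
j=6: u_6=199/300 ∈ [19/30, 9/10) → index 8
j=7: u_7=229/300 ∈ [19/30, 9/10) → index 8
j=8: u_8=259/300 ∈ [19/30, 9/10) → index 8
j=9: u_9=289/300 ∈ [9/10, 1) → index 9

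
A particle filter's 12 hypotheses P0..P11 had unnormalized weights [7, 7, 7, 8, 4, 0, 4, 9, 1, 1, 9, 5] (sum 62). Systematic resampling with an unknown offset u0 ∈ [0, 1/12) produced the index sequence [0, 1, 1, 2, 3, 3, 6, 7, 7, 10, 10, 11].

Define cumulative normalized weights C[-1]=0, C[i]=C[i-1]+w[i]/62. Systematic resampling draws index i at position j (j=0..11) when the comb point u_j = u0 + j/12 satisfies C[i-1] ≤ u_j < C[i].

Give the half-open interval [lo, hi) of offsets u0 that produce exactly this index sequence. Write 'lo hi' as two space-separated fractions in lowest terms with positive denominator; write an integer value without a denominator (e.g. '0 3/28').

1/31 19/372

C = [7/62, 7/31, 21/62, 29/62, 33/62, 33/62, 37/62, 23/31, 47/62, 24/31, 57/62, 1]
j=0 picked index 0: u0 ∈ [0, 7/62)
j=1 picked index 1: u0 ∈ [11/372, 53/372)
j=2 picked index 1: u0 ∈ [-5/93, 11/186)
j=3 picked index 2: u0 ∈ [-3/124, 11/124)
j=4 picked index 3: u0 ∈ [1/186, 25/186)
j=5 picked index 3: u0 ∈ [-29/372, 19/372)
j=6 picked index 6: u0 ∈ [1/31, 3/31)
j=7 picked index 7: u0 ∈ [5/372, 59/372)
j=8 picked index 7: u0 ∈ [-13/186, 7/93)
j=9 picked index 10: u0 ∈ [3/124, 21/124)
j=10 picked index 10: u0 ∈ [-11/186, 8/93)
j=11 picked index 11: u0 ∈ [1/372, 1/12)
intersection: [1/31, 19/372)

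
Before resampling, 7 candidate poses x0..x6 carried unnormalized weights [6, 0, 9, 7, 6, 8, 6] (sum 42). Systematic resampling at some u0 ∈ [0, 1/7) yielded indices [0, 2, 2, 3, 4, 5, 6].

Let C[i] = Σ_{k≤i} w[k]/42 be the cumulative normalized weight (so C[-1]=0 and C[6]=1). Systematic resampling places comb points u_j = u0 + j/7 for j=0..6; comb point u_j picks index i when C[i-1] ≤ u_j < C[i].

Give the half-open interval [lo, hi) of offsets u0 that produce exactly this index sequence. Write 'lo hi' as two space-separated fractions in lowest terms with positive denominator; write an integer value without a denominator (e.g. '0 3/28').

0 1/14

C = [1/7, 1/7, 5/14, 11/21, 2/3, 6/7, 1]
j=0 picked index 0: u0 ∈ [0, 1/7)
j=1 picked index 2: u0 ∈ [0, 3/14)
j=2 picked index 2: u0 ∈ [-1/7, 1/14)
j=3 picked index 3: u0 ∈ [-1/14, 2/21)
j=4 picked index 4: u0 ∈ [-1/21, 2/21)
j=5 picked index 5: u0 ∈ [-1/21, 1/7)
j=6 picked index 6: u0 ∈ [0, 1/7)
intersection: [0, 1/14)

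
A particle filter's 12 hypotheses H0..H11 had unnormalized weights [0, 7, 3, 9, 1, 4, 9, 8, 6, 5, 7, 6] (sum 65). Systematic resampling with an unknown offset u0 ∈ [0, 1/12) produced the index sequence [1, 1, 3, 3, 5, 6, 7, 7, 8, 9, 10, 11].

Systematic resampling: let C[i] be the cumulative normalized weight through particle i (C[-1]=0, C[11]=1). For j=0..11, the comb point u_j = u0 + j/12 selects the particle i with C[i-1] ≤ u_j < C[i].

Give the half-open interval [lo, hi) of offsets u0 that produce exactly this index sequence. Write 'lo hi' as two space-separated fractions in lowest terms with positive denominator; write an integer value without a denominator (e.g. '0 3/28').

1/130 19/780

C = [0, 7/65, 2/13, 19/65, 4/13, 24/65, 33/65, 41/65, 47/65, 4/5, 59/65, 1]
j=0 picked index 1: u0 ∈ [0, 7/65)
j=1 picked index 1: u0 ∈ [-1/12, 19/780)
j=2 picked index 3: u0 ∈ [-1/78, 49/390)
j=3 picked index 3: u0 ∈ [-5/52, 11/260)
j=4 picked index 5: u0 ∈ [-1/39, 7/195)
j=5 picked index 6: u0 ∈ [-37/780, 71/780)
j=6 picked index 7: u0 ∈ [1/130, 17/130)
j=7 picked index 7: u0 ∈ [-59/780, 37/780)
j=8 picked index 8: u0 ∈ [-7/195, 11/195)
j=9 picked index 9: u0 ∈ [-7/260, 1/20)
j=10 picked index 10: u0 ∈ [-1/30, 29/390)
j=11 picked index 11: u0 ∈ [-7/780, 1/12)
intersection: [1/130, 19/780)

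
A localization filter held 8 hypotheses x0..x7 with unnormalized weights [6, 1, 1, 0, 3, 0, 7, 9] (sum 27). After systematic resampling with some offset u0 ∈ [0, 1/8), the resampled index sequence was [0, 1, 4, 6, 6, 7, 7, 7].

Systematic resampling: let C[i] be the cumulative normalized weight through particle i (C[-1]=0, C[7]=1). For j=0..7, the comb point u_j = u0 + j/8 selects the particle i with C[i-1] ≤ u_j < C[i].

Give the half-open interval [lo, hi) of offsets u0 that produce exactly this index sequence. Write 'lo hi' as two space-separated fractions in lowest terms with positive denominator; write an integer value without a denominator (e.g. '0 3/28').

7/72 1/8

C = [2/9, 7/27, 8/27, 8/27, 11/27, 11/27, 2/3, 1]
j=0 picked index 0: u0 ∈ [0, 2/9)
j=1 picked index 1: u0 ∈ [7/72, 29/216)
j=2 picked index 4: u0 ∈ [5/108, 17/108)
j=3 picked index 6: u0 ∈ [7/216, 7/24)
j=4 picked index 6: u0 ∈ [-5/54, 1/6)
j=5 picked index 7: u0 ∈ [1/24, 3/8)
j=6 picked index 7: u0 ∈ [-1/12, 1/4)
j=7 picked index 7: u0 ∈ [-5/24, 1/8)
intersection: [7/72, 1/8)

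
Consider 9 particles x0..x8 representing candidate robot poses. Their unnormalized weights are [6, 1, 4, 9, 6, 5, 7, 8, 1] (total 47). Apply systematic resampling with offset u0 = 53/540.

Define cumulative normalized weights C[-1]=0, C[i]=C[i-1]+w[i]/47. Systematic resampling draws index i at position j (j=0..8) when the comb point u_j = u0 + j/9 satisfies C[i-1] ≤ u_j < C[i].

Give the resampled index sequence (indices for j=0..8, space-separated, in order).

C = [6/47, 7/47, 11/47, 20/47, 26/47, 31/47, 38/47, 46/47, 1]
j=0: u_0=53/540 ∈ [0, 6/47) → index 0
j=1: u_1=113/540 ∈ [7/47, 11/47) → index 2
j=2: u_2=173/540 ∈ [11/47, 20/47) → index 3
j=3: u_3=233/540 ∈ [20/47, 26/47) → index 4
j=4: u_4=293/540 ∈ [20/47, 26/47) → index 4
j=5: u_5=353/540 ∈ [26/47, 31/47) → index 5
j=6: u_6=413/540 ∈ [31/47, 38/47) → index 6
j=7: u_7=473/540 ∈ [38/47, 46/47) → index 7
j=8: u_8=533/540 ∈ [46/47, 1) → index 8

0 2 3 4 4 5 6 7 8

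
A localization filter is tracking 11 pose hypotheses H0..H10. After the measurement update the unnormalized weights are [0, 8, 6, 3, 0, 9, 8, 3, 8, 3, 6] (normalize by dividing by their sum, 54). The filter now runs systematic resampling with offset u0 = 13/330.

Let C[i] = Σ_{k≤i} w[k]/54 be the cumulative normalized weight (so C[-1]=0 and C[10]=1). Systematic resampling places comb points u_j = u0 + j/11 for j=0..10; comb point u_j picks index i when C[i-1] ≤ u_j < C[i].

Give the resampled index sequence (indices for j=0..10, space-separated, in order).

1 1 2 3 5 6 6 7 8 9 10

C = [0, 4/27, 7/27, 17/54, 17/54, 13/27, 17/27, 37/54, 5/6, 8/9, 1]
j=0: u_0=13/330 ∈ [0, 4/27) → index 1
j=1: u_1=43/330 ∈ [0, 4/27) → index 1
j=2: u_2=73/330 ∈ [4/27, 7/27) → index 2
j=3: u_3=103/330 ∈ [7/27, 17/54) → index 3
j=4: u_4=133/330 ∈ [17/54, 13/27) → index 5
j=5: u_5=163/330 ∈ [13/27, 17/27) → index 6
j=6: u_6=193/330 ∈ [13/27, 17/27) → index 6
j=7: u_7=223/330 ∈ [17/27, 37/54) → index 7
j=8: u_8=23/30 ∈ [37/54, 5/6) → index 8
j=9: u_9=283/330 ∈ [5/6, 8/9) → index 9
j=10: u_10=313/330 ∈ [8/9, 1) → index 10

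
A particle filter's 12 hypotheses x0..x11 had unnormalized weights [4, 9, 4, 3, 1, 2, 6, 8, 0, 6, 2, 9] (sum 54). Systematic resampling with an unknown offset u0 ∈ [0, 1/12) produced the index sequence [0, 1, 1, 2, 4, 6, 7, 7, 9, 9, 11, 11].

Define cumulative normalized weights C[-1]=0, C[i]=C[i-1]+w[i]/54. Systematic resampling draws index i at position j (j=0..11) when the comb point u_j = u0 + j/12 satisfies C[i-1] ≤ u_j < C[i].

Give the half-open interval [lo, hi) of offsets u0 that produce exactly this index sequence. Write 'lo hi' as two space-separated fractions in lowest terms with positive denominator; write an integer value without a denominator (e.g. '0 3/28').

C = [2/27, 13/54, 17/54, 10/27, 7/18, 23/54, 29/54, 37/54, 37/54, 43/54, 5/6, 1]
j=0 picked index 0: u0 ∈ [0, 2/27)
j=1 picked index 1: u0 ∈ [-1/108, 17/108)
j=2 picked index 1: u0 ∈ [-5/54, 2/27)
j=3 picked index 2: u0 ∈ [-1/108, 7/108)
j=4 picked index 4: u0 ∈ [1/27, 1/18)
j=5 picked index 6: u0 ∈ [1/108, 13/108)
j=6 picked index 7: u0 ∈ [1/27, 5/27)
j=7 picked index 7: u0 ∈ [-5/108, 11/108)
j=8 picked index 9: u0 ∈ [1/54, 7/54)
j=9 picked index 9: u0 ∈ [-7/108, 5/108)
j=10 picked index 11: u0 ∈ [0, 1/6)
j=11 picked index 11: u0 ∈ [-1/12, 1/12)
intersection: [1/27, 5/108)

1/27 5/108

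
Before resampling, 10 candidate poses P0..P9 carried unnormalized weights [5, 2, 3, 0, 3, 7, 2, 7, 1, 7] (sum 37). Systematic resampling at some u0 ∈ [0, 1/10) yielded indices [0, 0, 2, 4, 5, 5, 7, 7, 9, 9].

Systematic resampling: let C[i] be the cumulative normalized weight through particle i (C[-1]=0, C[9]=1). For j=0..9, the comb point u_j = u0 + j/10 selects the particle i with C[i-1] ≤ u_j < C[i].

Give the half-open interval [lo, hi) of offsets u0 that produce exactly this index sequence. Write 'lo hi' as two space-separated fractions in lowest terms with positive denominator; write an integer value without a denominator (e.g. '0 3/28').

C = [5/37, 7/37, 10/37, 10/37, 13/37, 20/37, 22/37, 29/37, 30/37, 1]
j=0 picked index 0: u0 ∈ [0, 5/37)
j=1 picked index 0: u0 ∈ [-1/10, 13/370)
j=2 picked index 2: u0 ∈ [-2/185, 13/185)
j=3 picked index 4: u0 ∈ [-11/370, 19/370)
j=4 picked index 5: u0 ∈ [-9/185, 26/185)
j=5 picked index 5: u0 ∈ [-11/74, 3/74)
j=6 picked index 7: u0 ∈ [-1/185, 34/185)
j=7 picked index 7: u0 ∈ [-39/370, 31/370)
j=8 picked index 9: u0 ∈ [2/185, 1/5)
j=9 picked index 9: u0 ∈ [-33/370, 1/10)
intersection: [2/185, 13/370)

2/185 13/370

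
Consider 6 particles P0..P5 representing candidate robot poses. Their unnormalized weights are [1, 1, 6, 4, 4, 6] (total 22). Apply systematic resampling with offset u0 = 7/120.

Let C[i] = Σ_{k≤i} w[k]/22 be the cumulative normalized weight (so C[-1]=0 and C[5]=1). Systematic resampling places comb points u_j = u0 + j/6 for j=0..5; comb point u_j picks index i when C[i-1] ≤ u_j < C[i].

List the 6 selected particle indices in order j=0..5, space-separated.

1 2 3 4 4 5

C = [1/22, 1/11, 4/11, 6/11, 8/11, 1]
j=0: u_0=7/120 ∈ [1/22, 1/11) → index 1
j=1: u_1=9/40 ∈ [1/11, 4/11) → index 2
j=2: u_2=47/120 ∈ [4/11, 6/11) → index 3
j=3: u_3=67/120 ∈ [6/11, 8/11) → index 4
j=4: u_4=29/40 ∈ [6/11, 8/11) → index 4
j=5: u_5=107/120 ∈ [8/11, 1) → index 5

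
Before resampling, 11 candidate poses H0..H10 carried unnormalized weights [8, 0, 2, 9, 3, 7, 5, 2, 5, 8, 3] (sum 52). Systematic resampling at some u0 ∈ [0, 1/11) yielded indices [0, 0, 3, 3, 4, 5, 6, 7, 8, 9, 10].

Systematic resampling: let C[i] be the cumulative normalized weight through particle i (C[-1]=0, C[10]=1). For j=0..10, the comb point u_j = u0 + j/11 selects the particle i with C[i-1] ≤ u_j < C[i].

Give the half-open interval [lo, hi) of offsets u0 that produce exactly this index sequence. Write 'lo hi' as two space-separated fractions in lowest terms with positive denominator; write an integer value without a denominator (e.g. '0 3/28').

19/572 8/143

C = [2/13, 2/13, 5/26, 19/52, 11/26, 29/52, 17/26, 9/13, 41/52, 49/52, 1]
j=0 picked index 0: u0 ∈ [0, 2/13)
j=1 picked index 0: u0 ∈ [-1/11, 9/143)
j=2 picked index 3: u0 ∈ [3/286, 105/572)
j=3 picked index 3: u0 ∈ [-23/286, 53/572)
j=4 picked index 4: u0 ∈ [1/572, 17/286)
j=5 picked index 5: u0 ∈ [-9/286, 59/572)
j=6 picked index 6: u0 ∈ [7/572, 31/286)
j=7 picked index 7: u0 ∈ [5/286, 8/143)
j=8 picked index 8: u0 ∈ [-5/143, 35/572)
j=9 picked index 9: u0 ∈ [-17/572, 71/572)
j=10 picked index 10: u0 ∈ [19/572, 1/11)
intersection: [19/572, 8/143)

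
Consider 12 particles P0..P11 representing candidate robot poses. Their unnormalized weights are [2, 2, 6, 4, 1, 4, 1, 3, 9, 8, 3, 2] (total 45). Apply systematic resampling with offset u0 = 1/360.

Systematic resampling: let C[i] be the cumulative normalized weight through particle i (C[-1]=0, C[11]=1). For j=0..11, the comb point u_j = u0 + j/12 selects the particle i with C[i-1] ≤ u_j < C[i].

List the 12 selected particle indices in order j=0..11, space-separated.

0 1 2 3 5 5 7 8 8 9 9 10

C = [2/45, 4/45, 2/9, 14/45, 1/3, 19/45, 4/9, 23/45, 32/45, 8/9, 43/45, 1]
j=0: u_0=1/360 ∈ [0, 2/45) → index 0
j=1: u_1=31/360 ∈ [2/45, 4/45) → index 1
j=2: u_2=61/360 ∈ [4/45, 2/9) → index 2
j=3: u_3=91/360 ∈ [2/9, 14/45) → index 3
j=4: u_4=121/360 ∈ [1/3, 19/45) → index 5
j=5: u_5=151/360 ∈ [1/3, 19/45) → index 5
j=6: u_6=181/360 ∈ [4/9, 23/45) → index 7
j=7: u_7=211/360 ∈ [23/45, 32/45) → index 8
j=8: u_8=241/360 ∈ [23/45, 32/45) → index 8
j=9: u_9=271/360 ∈ [32/45, 8/9) → index 9
j=10: u_10=301/360 ∈ [32/45, 8/9) → index 9
j=11: u_11=331/360 ∈ [8/9, 43/45) → index 10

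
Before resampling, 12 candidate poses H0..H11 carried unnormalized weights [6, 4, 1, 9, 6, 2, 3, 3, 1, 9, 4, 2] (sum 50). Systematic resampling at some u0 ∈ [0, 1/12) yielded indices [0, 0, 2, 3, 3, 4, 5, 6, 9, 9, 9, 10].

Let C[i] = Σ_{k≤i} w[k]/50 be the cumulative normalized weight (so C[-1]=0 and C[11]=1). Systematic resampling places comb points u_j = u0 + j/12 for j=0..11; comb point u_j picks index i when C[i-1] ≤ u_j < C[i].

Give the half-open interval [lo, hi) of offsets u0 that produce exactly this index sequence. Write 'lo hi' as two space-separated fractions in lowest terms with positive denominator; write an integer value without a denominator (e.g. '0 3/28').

C = [3/25, 1/5, 11/50, 2/5, 13/25, 14/25, 31/50, 17/25, 7/10, 22/25, 24/25, 1]
j=0 picked index 0: u0 ∈ [0, 3/25)
j=1 picked index 0: u0 ∈ [-1/12, 11/300)
j=2 picked index 2: u0 ∈ [1/30, 4/75)
j=3 picked index 3: u0 ∈ [-3/100, 3/20)
j=4 picked index 3: u0 ∈ [-17/150, 1/15)
j=5 picked index 4: u0 ∈ [-1/60, 31/300)
j=6 picked index 5: u0 ∈ [1/50, 3/50)
j=7 picked index 6: u0 ∈ [-7/300, 11/300)
j=8 picked index 9: u0 ∈ [1/30, 16/75)
j=9 picked index 9: u0 ∈ [-1/20, 13/100)
j=10 picked index 9: u0 ∈ [-2/15, 7/150)
j=11 picked index 10: u0 ∈ [-11/300, 13/300)
intersection: [1/30, 11/300)

1/30 11/300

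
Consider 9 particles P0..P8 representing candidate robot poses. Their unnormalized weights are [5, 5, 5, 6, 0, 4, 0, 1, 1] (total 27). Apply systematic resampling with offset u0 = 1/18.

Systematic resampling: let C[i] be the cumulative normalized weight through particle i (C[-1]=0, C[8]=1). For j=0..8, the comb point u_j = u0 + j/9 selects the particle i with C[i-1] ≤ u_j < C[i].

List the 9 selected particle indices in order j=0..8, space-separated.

0 0 1 2 2 3 3 5 7

C = [5/27, 10/27, 5/9, 7/9, 7/9, 25/27, 25/27, 26/27, 1]
j=0: u_0=1/18 ∈ [0, 5/27) → index 0
j=1: u_1=1/6 ∈ [0, 5/27) → index 0
j=2: u_2=5/18 ∈ [5/27, 10/27) → index 1
j=3: u_3=7/18 ∈ [10/27, 5/9) → index 2
j=4: u_4=1/2 ∈ [10/27, 5/9) → index 2
j=5: u_5=11/18 ∈ [5/9, 7/9) → index 3
j=6: u_6=13/18 ∈ [5/9, 7/9) → index 3
j=7: u_7=5/6 ∈ [7/9, 25/27) → index 5
j=8: u_8=17/18 ∈ [25/27, 26/27) → index 7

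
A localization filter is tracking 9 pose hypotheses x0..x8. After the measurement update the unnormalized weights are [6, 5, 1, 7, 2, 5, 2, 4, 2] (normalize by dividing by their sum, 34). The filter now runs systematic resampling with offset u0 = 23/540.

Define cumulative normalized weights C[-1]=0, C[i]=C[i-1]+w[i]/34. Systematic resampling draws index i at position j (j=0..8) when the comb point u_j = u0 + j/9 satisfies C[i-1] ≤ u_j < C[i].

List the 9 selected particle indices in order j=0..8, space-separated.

0 0 1 3 3 4 5 6 7

C = [3/17, 11/34, 6/17, 19/34, 21/34, 13/17, 14/17, 16/17, 1]
j=0: u_0=23/540 ∈ [0, 3/17) → index 0
j=1: u_1=83/540 ∈ [0, 3/17) → index 0
j=2: u_2=143/540 ∈ [3/17, 11/34) → index 1
j=3: u_3=203/540 ∈ [6/17, 19/34) → index 3
j=4: u_4=263/540 ∈ [6/17, 19/34) → index 3
j=5: u_5=323/540 ∈ [19/34, 21/34) → index 4
j=6: u_6=383/540 ∈ [21/34, 13/17) → index 5
j=7: u_7=443/540 ∈ [13/17, 14/17) → index 6
j=8: u_8=503/540 ∈ [14/17, 16/17) → index 7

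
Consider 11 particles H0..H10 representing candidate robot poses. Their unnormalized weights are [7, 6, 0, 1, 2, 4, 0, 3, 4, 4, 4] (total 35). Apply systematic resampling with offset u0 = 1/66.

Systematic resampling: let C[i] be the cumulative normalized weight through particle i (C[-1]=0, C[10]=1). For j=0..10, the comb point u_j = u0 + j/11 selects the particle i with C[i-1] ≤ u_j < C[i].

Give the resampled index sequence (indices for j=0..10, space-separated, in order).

0 0 0 1 3 5 5 7 8 9 10

C = [1/5, 13/35, 13/35, 2/5, 16/35, 4/7, 4/7, 23/35, 27/35, 31/35, 1]
j=0: u_0=1/66 ∈ [0, 1/5) → index 0
j=1: u_1=7/66 ∈ [0, 1/5) → index 0
j=2: u_2=13/66 ∈ [0, 1/5) → index 0
j=3: u_3=19/66 ∈ [1/5, 13/35) → index 1
j=4: u_4=25/66 ∈ [13/35, 2/5) → index 3
j=5: u_5=31/66 ∈ [16/35, 4/7) → index 5
j=6: u_6=37/66 ∈ [16/35, 4/7) → index 5
j=7: u_7=43/66 ∈ [4/7, 23/35) → index 7
j=8: u_8=49/66 ∈ [23/35, 27/35) → index 8
j=9: u_9=5/6 ∈ [27/35, 31/35) → index 9
j=10: u_10=61/66 ∈ [31/35, 1) → index 10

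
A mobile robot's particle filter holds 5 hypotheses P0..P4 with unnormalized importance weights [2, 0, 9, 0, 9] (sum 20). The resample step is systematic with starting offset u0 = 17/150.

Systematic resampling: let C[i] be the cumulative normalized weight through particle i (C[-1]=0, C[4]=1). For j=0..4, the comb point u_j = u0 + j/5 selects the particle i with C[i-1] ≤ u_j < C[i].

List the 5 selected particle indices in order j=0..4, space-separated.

2 2 2 4 4

C = [1/10, 1/10, 11/20, 11/20, 1]
j=0: u_0=17/150 ∈ [1/10, 11/20) → index 2
j=1: u_1=47/150 ∈ [1/10, 11/20) → index 2
j=2: u_2=77/150 ∈ [1/10, 11/20) → index 2
j=3: u_3=107/150 ∈ [11/20, 1) → index 4
j=4: u_4=137/150 ∈ [11/20, 1) → index 4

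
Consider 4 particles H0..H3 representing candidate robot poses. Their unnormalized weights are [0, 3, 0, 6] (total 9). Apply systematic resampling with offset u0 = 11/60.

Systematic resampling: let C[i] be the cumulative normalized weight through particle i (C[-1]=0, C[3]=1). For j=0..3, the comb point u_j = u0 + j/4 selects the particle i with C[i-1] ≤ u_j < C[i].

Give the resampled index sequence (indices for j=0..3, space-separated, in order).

C = [0, 1/3, 1/3, 1]
j=0: u_0=11/60 ∈ [0, 1/3) → index 1
j=1: u_1=13/30 ∈ [1/3, 1) → index 3
j=2: u_2=41/60 ∈ [1/3, 1) → index 3
j=3: u_3=14/15 ∈ [1/3, 1) → index 3

1 3 3 3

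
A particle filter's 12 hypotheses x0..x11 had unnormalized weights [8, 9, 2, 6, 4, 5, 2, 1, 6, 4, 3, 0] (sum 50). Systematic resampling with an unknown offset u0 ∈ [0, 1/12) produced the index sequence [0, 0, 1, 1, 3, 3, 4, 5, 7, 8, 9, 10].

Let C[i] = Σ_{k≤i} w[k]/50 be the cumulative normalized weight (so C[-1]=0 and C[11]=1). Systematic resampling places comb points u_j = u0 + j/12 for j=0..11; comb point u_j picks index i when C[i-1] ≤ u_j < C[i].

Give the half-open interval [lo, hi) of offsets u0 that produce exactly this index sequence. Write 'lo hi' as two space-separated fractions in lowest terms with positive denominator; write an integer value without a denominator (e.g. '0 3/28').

C = [4/25, 17/50, 19/50, 1/2, 29/50, 17/25, 18/25, 37/50, 43/50, 47/50, 1, 1]
j=0 picked index 0: u0 ∈ [0, 4/25)
j=1 picked index 0: u0 ∈ [-1/12, 23/300)
j=2 picked index 1: u0 ∈ [-1/150, 13/75)
j=3 picked index 1: u0 ∈ [-9/100, 9/100)
j=4 picked index 3: u0 ∈ [7/150, 1/6)
j=5 picked index 3: u0 ∈ [-11/300, 1/12)
j=6 picked index 4: u0 ∈ [0, 2/25)
j=7 picked index 5: u0 ∈ [-1/300, 29/300)
j=8 picked index 7: u0 ∈ [4/75, 11/150)
j=9 picked index 8: u0 ∈ [-1/100, 11/100)
j=10 picked index 9: u0 ∈ [2/75, 8/75)
j=11 picked index 10: u0 ∈ [7/300, 1/12)
intersection: [4/75, 11/150)

4/75 11/150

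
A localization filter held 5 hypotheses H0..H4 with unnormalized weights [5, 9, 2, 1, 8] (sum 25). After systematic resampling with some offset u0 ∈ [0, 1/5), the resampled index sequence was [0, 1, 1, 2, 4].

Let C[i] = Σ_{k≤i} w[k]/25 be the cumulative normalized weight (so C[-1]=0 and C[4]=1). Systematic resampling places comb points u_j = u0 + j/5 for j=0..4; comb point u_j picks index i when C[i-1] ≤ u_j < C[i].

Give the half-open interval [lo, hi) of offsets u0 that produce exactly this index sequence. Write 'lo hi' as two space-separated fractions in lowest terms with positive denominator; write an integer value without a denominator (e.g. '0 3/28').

0 1/25

C = [1/5, 14/25, 16/25, 17/25, 1]
j=0 picked index 0: u0 ∈ [0, 1/5)
j=1 picked index 1: u0 ∈ [0, 9/25)
j=2 picked index 1: u0 ∈ [-1/5, 4/25)
j=3 picked index 2: u0 ∈ [-1/25, 1/25)
j=4 picked index 4: u0 ∈ [-3/25, 1/5)
intersection: [0, 1/25)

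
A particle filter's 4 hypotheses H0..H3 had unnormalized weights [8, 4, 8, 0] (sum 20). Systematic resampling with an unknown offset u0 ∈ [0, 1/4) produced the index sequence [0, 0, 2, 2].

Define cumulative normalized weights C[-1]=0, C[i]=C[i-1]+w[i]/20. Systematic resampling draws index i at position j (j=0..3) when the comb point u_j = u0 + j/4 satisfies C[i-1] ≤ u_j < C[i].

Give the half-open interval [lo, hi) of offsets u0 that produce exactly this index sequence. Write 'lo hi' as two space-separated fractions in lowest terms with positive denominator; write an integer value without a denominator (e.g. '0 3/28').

C = [2/5, 3/5, 1, 1]
j=0 picked index 0: u0 ∈ [0, 2/5)
j=1 picked index 0: u0 ∈ [-1/4, 3/20)
j=2 picked index 2: u0 ∈ [1/10, 1/2)
j=3 picked index 2: u0 ∈ [-3/20, 1/4)
intersection: [1/10, 3/20)

1/10 3/20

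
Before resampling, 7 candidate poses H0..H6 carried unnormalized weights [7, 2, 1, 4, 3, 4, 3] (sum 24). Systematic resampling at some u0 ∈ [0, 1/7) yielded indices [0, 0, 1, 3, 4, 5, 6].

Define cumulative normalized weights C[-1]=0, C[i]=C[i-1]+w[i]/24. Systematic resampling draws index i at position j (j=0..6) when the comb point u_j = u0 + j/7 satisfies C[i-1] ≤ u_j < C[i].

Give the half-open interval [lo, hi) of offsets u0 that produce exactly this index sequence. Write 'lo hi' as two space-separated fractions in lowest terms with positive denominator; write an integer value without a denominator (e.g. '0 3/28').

1/56 5/56

C = [7/24, 3/8, 5/12, 7/12, 17/24, 7/8, 1]
j=0 picked index 0: u0 ∈ [0, 7/24)
j=1 picked index 0: u0 ∈ [-1/7, 25/168)
j=2 picked index 1: u0 ∈ [1/168, 5/56)
j=3 picked index 3: u0 ∈ [-1/84, 13/84)
j=4 picked index 4: u0 ∈ [1/84, 23/168)
j=5 picked index 5: u0 ∈ [-1/168, 9/56)
j=6 picked index 6: u0 ∈ [1/56, 1/7)
intersection: [1/56, 5/56)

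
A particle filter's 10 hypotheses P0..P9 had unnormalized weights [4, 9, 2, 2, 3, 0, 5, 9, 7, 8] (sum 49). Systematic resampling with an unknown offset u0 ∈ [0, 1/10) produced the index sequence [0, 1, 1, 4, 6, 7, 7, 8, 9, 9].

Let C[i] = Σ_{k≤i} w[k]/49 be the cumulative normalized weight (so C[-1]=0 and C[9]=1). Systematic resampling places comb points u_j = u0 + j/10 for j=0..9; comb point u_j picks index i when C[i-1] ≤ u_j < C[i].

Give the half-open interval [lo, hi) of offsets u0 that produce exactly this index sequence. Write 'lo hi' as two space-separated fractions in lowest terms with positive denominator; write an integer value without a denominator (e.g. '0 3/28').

23/490 16/245

C = [4/49, 13/49, 15/49, 17/49, 20/49, 20/49, 25/49, 34/49, 41/49, 1]
j=0 picked index 0: u0 ∈ [0, 4/49)
j=1 picked index 1: u0 ∈ [-9/490, 81/490)
j=2 picked index 1: u0 ∈ [-29/245, 16/245)
j=3 picked index 4: u0 ∈ [23/490, 53/490)
j=4 picked index 6: u0 ∈ [2/245, 27/245)
j=5 picked index 7: u0 ∈ [1/98, 19/98)
j=6 picked index 7: u0 ∈ [-22/245, 23/245)
j=7 picked index 8: u0 ∈ [-3/490, 67/490)
j=8 picked index 9: u0 ∈ [9/245, 1/5)
j=9 picked index 9: u0 ∈ [-31/490, 1/10)
intersection: [23/490, 16/245)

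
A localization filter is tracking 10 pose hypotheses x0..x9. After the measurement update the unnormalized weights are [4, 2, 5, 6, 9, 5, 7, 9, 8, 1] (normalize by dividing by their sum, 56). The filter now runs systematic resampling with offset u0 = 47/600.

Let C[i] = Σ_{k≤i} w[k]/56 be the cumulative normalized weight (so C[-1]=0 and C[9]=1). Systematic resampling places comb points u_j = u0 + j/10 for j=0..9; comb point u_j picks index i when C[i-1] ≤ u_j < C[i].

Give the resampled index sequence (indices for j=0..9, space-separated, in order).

C = [1/14, 3/28, 11/56, 17/56, 13/28, 31/56, 19/28, 47/56, 55/56, 1]
j=0: u_0=47/600 ∈ [1/14, 3/28) → index 1
j=1: u_1=107/600 ∈ [3/28, 11/56) → index 2
j=2: u_2=167/600 ∈ [11/56, 17/56) → index 3
j=3: u_3=227/600 ∈ [17/56, 13/28) → index 4
j=4: u_4=287/600 ∈ [13/28, 31/56) → index 5
j=5: u_5=347/600 ∈ [31/56, 19/28) → index 6
j=6: u_6=407/600 ∈ [31/56, 19/28) → index 6
j=7: u_7=467/600 ∈ [19/28, 47/56) → index 7
j=8: u_8=527/600 ∈ [47/56, 55/56) → index 8
j=9: u_9=587/600 ∈ [47/56, 55/56) → index 8

1 2 3 4 5 6 6 7 8 8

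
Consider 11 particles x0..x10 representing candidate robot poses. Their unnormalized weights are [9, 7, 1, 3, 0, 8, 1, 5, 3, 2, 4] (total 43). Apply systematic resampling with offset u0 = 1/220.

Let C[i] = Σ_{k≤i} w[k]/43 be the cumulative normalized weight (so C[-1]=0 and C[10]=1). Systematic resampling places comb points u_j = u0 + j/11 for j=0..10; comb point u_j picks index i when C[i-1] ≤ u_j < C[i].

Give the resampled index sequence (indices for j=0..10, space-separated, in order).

C = [9/43, 16/43, 17/43, 20/43, 20/43, 28/43, 29/43, 34/43, 37/43, 39/43, 1]
j=0: u_0=1/220 ∈ [0, 9/43) → index 0
j=1: u_1=21/220 ∈ [0, 9/43) → index 0
j=2: u_2=41/220 ∈ [0, 9/43) → index 0
j=3: u_3=61/220 ∈ [9/43, 16/43) → index 1
j=4: u_4=81/220 ∈ [9/43, 16/43) → index 1
j=5: u_5=101/220 ∈ [17/43, 20/43) → index 3
j=6: u_6=11/20 ∈ [20/43, 28/43) → index 5
j=7: u_7=141/220 ∈ [20/43, 28/43) → index 5
j=8: u_8=161/220 ∈ [29/43, 34/43) → index 7
j=9: u_9=181/220 ∈ [34/43, 37/43) → index 8
j=10: u_10=201/220 ∈ [39/43, 1) → index 10

0 0 0 1 1 3 5 5 7 8 10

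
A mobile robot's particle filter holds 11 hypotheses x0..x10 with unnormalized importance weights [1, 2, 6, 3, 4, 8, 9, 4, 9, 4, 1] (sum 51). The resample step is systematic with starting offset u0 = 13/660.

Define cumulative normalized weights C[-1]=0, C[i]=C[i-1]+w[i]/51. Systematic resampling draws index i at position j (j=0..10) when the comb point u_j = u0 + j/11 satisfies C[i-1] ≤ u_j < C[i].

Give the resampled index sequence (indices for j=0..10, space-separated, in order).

C = [1/51, 1/17, 3/17, 4/17, 16/51, 8/17, 11/17, 37/51, 46/51, 50/51, 1]
j=0: u_0=13/660 ∈ [1/51, 1/17) → index 1
j=1: u_1=73/660 ∈ [1/17, 3/17) → index 2
j=2: u_2=133/660 ∈ [3/17, 4/17) → index 3
j=3: u_3=193/660 ∈ [4/17, 16/51) → index 4
j=4: u_4=23/60 ∈ [16/51, 8/17) → index 5
j=5: u_5=313/660 ∈ [8/17, 11/17) → index 6
j=6: u_6=373/660 ∈ [8/17, 11/17) → index 6
j=7: u_7=433/660 ∈ [11/17, 37/51) → index 7
j=8: u_8=493/660 ∈ [37/51, 46/51) → index 8
j=9: u_9=553/660 ∈ [37/51, 46/51) → index 8
j=10: u_10=613/660 ∈ [46/51, 50/51) → index 9

1 2 3 4 5 6 6 7 8 8 9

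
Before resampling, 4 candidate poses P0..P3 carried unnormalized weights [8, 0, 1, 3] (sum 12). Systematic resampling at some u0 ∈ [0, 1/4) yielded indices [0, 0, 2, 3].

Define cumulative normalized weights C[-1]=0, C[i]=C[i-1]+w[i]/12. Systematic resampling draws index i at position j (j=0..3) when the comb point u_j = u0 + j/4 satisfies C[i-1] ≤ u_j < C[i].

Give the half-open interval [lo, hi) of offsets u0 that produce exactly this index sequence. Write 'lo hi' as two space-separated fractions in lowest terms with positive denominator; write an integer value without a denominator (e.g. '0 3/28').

1/6 1/4

C = [2/3, 2/3, 3/4, 1]
j=0 picked index 0: u0 ∈ [0, 2/3)
j=1 picked index 0: u0 ∈ [-1/4, 5/12)
j=2 picked index 2: u0 ∈ [1/6, 1/4)
j=3 picked index 3: u0 ∈ [0, 1/4)
intersection: [1/6, 1/4)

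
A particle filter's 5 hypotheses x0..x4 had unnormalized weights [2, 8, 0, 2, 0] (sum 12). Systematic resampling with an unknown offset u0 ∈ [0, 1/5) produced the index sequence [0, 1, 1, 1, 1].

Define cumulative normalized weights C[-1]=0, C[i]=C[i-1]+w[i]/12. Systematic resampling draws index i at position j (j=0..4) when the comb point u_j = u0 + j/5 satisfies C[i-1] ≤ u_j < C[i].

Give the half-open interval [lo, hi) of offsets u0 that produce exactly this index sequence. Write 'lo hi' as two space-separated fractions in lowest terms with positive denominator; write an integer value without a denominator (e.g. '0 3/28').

C = [1/6, 5/6, 5/6, 1, 1]
j=0 picked index 0: u0 ∈ [0, 1/6)
j=1 picked index 1: u0 ∈ [-1/30, 19/30)
j=2 picked index 1: u0 ∈ [-7/30, 13/30)
j=3 picked index 1: u0 ∈ [-13/30, 7/30)
j=4 picked index 1: u0 ∈ [-19/30, 1/30)
intersection: [0, 1/30)

0 1/30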